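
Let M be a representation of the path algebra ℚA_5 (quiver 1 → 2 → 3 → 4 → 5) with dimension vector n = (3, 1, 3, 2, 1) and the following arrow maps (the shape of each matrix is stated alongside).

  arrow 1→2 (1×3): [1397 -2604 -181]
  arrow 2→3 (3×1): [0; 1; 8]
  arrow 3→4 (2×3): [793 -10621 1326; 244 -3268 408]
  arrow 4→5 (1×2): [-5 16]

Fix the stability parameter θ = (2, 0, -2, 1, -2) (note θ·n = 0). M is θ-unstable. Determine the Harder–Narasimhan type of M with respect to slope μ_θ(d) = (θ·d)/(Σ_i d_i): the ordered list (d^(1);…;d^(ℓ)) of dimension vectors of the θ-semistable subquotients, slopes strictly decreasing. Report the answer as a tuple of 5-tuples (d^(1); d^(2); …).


Barcode: M ≅ I[1,1]^2, I[1,5], I[3,3]^2, I[4,4]. HN layers by μ_θ (4 steps, strictly decreasing):
  μ^(1)=2; μ^(2)=1; μ^(3)=-1/5; μ^(4)=-2

((2, 0, 0, 0, 0); (0, 0, 0, 1, 0); (1, 1, 1, 1, 1); (0, 0, 2, 0, 0))


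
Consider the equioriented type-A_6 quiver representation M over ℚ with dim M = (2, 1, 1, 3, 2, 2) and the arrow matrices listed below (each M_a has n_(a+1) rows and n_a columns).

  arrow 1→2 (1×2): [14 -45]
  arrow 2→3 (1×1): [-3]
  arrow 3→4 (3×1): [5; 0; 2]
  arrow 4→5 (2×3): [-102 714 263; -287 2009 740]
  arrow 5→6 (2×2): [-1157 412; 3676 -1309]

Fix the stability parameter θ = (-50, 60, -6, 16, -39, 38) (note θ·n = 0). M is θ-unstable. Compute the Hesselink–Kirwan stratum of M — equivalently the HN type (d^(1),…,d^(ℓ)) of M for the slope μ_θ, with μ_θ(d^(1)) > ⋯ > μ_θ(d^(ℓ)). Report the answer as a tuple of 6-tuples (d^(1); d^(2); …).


Barcode: M ≅ I[1,1], I[1,6], I[4,4], I[4,6]. HN layers by μ_θ (5 steps, strictly decreasing):
  μ^(1)=38; μ^(2)=16; μ^(3)=31/4; μ^(4)=-23/2; μ^(5)=-50

((0, 0, 0, 0, 0, 2); (0, 0, 0, 1, 0, 0); (0, 1, 1, 1, 1, 0); (0, 0, 0, 1, 1, 0); (2, 0, 0, 0, 0, 0))


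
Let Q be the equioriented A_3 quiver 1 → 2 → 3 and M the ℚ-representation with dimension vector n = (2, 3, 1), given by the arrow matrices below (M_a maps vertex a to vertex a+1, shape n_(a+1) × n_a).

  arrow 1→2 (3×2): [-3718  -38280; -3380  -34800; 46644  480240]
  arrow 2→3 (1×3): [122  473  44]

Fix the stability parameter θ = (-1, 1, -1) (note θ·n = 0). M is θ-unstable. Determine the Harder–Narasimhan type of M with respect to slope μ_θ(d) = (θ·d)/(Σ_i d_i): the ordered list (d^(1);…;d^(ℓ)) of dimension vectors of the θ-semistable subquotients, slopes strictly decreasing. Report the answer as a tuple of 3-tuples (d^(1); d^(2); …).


Interval decomposition of M: I[1,1], I[1,2], I[2,2], I[2,3].
HN type (ℓ=3): μ^(1)=1; μ^(2)=0; μ^(3)=-1

((0, 2, 0); (0, 1, 1); (2, 0, 0))


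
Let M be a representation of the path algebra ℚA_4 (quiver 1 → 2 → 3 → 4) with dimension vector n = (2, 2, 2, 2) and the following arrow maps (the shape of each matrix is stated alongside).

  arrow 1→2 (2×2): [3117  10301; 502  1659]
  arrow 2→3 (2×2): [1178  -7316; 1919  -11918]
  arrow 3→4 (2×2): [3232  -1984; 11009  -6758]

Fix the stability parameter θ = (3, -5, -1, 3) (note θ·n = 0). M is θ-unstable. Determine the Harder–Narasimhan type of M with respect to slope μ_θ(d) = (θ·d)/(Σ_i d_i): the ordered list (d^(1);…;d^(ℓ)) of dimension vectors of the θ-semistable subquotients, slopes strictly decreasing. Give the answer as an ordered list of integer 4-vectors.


Barcode: M ≅ I[1,2], I[1,3], I[3,4], I[4,4]. HN layers by μ_θ (2 steps, strictly decreasing):
  μ^(1)=3; μ^(2)=-1

((0, 0, 0, 2); (2, 2, 2, 0))


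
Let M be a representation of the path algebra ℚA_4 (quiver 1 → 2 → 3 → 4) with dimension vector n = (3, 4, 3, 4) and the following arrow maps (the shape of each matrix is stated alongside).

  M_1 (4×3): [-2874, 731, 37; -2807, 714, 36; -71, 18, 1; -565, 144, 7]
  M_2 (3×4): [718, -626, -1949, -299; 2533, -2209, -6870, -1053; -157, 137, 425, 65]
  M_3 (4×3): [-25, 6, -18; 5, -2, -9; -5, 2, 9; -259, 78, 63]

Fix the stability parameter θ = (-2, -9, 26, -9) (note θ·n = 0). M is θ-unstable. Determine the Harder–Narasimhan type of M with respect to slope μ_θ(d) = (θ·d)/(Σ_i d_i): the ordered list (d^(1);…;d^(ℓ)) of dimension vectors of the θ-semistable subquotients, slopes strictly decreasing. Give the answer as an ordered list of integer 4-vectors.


Barcode: M ≅ I[1,2], I[1,4]^2, I[2,3], I[4,4]^2. HN layers by μ_θ (4 steps, strictly decreasing):
  μ^(1)=26; μ^(2)=17/2; μ^(3)=-11/2; μ^(4)=-9

((0, 0, 1, 0); (0, 0, 2, 2); (3, 3, 0, 0); (0, 1, 0, 2))


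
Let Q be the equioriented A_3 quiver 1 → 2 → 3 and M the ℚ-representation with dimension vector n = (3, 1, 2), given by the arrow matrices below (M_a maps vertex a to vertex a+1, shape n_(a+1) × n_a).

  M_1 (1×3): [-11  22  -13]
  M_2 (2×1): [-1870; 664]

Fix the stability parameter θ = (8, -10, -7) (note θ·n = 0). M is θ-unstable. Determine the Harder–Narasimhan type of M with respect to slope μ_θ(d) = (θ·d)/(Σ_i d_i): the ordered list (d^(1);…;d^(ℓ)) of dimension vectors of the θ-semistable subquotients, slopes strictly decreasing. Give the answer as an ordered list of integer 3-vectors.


Via rank(M_{q-1}∘⋯∘M_p): M ≅ I[1,1]^2, I[1,3], I[3,3].
μ_θ-semistable layers: μ^(1)=8; μ^(2)=-3; μ^(3)=-7

((2, 0, 0); (1, 1, 1); (0, 0, 1))


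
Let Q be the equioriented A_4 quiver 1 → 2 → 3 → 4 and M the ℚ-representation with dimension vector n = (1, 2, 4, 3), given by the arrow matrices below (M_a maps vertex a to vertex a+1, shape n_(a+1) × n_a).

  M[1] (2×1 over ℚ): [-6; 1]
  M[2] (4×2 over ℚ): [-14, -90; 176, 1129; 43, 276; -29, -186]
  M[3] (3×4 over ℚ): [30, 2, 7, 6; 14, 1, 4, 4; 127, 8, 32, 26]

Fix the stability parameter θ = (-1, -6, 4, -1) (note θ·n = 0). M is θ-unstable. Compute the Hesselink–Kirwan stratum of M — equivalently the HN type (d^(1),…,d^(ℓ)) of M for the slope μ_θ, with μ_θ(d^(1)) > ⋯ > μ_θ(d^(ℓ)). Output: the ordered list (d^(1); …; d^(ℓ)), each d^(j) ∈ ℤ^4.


Via rank(M_{q-1}∘⋯∘M_p): M ≅ I[1,4], I[2,4], I[3,3], I[3,4].
μ_θ-semistable layers: μ^(1)=4; μ^(2)=3/2; μ^(3)=-7/2; μ^(4)=-6

((0, 0, 1, 0); (0, 0, 3, 3); (1, 1, 0, 0); (0, 1, 0, 0))


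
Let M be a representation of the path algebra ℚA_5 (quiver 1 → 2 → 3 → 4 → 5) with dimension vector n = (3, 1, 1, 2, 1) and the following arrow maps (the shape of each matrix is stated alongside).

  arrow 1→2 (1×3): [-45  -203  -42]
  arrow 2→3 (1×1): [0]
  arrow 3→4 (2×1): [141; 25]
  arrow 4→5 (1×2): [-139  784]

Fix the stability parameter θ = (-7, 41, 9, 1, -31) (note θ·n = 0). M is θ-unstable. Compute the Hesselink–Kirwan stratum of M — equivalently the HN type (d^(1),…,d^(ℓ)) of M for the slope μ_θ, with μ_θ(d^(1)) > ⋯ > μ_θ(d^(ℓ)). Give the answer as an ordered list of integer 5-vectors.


Barcode: M ≅ I[1,1]^2, I[1,2], I[3,5], I[4,4]. HN layers by μ_θ (3 steps, strictly decreasing):
  μ^(1)=41; μ^(2)=1; μ^(3)=-7

((0, 1, 0, 0, 0); (0, 0, 0, 1, 0); (3, 0, 1, 1, 1))


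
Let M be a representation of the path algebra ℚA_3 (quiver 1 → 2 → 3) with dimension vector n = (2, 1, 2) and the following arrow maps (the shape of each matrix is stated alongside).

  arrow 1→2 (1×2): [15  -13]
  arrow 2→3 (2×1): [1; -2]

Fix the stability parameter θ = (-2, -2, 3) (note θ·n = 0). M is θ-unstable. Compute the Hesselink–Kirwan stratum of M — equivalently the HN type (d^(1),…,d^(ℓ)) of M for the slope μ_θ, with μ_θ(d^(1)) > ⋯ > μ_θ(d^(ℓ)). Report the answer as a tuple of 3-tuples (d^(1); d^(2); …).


Barcode: M ≅ I[1,1], I[1,3], I[3,3]. HN layers by μ_θ (2 steps, strictly decreasing):
  μ^(1)=3; μ^(2)=-2

((0, 0, 2); (2, 1, 0))


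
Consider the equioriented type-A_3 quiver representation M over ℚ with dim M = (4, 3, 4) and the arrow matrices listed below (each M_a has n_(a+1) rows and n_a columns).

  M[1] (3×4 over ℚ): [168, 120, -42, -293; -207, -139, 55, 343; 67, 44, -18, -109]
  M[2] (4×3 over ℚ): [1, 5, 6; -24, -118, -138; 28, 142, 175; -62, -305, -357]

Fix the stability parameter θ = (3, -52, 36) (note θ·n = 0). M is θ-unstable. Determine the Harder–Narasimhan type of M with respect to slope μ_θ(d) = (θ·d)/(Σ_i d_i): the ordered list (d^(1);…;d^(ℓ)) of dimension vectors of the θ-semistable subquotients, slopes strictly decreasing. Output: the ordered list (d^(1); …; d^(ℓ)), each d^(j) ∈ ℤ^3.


Interval decomposition of M: I[1,1], I[1,3]^3, I[3,3].
HN type (ℓ=3): μ^(1)=36; μ^(2)=3; μ^(3)=-49/2

((0, 0, 4); (1, 0, 0); (3, 3, 0))


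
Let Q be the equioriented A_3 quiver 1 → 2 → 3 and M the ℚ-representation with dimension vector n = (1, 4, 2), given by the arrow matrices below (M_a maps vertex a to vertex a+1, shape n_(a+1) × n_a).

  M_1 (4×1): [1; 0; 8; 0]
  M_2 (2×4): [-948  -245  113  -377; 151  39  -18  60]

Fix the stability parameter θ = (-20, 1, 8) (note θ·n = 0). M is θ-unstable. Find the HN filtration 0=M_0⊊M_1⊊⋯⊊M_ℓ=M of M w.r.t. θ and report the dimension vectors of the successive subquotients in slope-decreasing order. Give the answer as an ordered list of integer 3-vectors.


Interval decomposition of M: I[1,3], I[2,2]^2, I[2,3].
HN type (ℓ=3): μ^(1)=8; μ^(2)=1; μ^(3)=-20

((0, 0, 2); (0, 4, 0); (1, 0, 0))


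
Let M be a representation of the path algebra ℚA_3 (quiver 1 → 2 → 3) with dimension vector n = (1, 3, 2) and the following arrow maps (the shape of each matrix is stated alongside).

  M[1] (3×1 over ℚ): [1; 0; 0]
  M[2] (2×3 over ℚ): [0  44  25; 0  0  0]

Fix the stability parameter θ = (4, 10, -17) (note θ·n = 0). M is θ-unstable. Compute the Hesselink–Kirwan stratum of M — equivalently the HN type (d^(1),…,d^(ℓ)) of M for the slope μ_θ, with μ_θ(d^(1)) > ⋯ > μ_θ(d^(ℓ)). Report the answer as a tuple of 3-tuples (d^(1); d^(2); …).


Barcode: M ≅ I[1,2], I[2,2], I[2,3], I[3,3]. HN layers by μ_θ (4 steps, strictly decreasing):
  μ^(1)=10; μ^(2)=4; μ^(3)=-7/2; μ^(4)=-17

((0, 2, 0); (1, 0, 0); (0, 1, 1); (0, 0, 1))


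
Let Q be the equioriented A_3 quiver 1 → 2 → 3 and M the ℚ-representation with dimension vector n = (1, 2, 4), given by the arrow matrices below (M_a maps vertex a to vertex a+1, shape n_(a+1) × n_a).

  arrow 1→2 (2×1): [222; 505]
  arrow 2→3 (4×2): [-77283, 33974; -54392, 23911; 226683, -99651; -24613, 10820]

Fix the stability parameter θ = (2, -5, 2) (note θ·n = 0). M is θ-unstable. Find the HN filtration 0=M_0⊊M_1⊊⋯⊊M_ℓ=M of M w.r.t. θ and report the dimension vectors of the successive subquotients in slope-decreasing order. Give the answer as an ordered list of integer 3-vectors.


Interval decomposition of M: I[1,3], I[2,3], I[3,3]^2.
HN type (ℓ=3): μ^(1)=2; μ^(2)=-3/2; μ^(3)=-5

((0, 0, 4); (1, 1, 0); (0, 1, 0))


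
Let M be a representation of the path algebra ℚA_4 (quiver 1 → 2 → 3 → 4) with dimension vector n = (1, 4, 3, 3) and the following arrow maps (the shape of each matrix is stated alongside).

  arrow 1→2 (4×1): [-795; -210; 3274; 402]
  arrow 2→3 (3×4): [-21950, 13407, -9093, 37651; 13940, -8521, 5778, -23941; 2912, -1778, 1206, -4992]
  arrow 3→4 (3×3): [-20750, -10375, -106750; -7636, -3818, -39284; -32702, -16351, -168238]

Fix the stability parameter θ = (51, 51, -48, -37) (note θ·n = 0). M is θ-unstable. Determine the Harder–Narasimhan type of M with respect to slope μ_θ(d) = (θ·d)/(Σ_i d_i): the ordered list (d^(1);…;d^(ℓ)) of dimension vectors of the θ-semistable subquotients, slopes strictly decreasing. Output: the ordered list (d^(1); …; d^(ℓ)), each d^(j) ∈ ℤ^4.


Interval decomposition of M: I[1,2], I[2,3]^2, I[2,4], I[4,4]^2.
HN type (ℓ=4): μ^(1)=51; μ^(2)=3/2; μ^(3)=-34/3; μ^(4)=-37

((1, 1, 0, 0); (0, 2, 2, 0); (0, 1, 1, 1); (0, 0, 0, 2))


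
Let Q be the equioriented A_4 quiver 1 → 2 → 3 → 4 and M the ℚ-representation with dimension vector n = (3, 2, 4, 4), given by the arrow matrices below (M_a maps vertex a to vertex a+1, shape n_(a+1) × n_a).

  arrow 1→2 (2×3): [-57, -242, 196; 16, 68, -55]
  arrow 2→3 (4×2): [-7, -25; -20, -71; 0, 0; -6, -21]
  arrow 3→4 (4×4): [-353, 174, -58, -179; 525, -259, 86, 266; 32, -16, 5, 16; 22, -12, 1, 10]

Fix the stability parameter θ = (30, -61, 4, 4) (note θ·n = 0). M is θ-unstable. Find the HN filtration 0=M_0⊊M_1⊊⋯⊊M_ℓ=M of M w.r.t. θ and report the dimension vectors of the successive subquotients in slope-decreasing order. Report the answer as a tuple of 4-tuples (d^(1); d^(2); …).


Barcode: M ≅ I[1,1], I[1,3], I[1,4], I[3,4]^2, I[4,4]. HN layers by μ_θ (3 steps, strictly decreasing):
  μ^(1)=30; μ^(2)=4; μ^(3)=-31/2

((1, 0, 0, 0); (0, 0, 4, 4); (2, 2, 0, 0))


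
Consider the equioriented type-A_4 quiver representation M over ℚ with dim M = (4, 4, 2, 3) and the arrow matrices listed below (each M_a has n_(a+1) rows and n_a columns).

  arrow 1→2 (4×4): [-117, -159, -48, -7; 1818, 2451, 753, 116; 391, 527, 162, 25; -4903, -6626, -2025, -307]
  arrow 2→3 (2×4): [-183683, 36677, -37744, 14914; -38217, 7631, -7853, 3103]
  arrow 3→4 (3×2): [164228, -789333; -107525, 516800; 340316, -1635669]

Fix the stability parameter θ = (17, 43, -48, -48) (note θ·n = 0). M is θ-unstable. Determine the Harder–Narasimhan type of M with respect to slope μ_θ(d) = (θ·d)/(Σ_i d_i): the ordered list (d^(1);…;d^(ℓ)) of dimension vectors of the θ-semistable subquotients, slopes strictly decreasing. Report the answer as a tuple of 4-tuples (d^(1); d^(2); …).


Via rank(M_{q-1}∘⋯∘M_p): M ≅ I[1,1]^2, I[1,4]^2, I[2,2]^2, I[4,4].
μ_θ-semistable layers: μ^(1)=43; μ^(2)=17; μ^(3)=-9; μ^(4)=-48

((0, 2, 0, 0); (2, 0, 0, 0); (2, 2, 2, 2); (0, 0, 0, 1))


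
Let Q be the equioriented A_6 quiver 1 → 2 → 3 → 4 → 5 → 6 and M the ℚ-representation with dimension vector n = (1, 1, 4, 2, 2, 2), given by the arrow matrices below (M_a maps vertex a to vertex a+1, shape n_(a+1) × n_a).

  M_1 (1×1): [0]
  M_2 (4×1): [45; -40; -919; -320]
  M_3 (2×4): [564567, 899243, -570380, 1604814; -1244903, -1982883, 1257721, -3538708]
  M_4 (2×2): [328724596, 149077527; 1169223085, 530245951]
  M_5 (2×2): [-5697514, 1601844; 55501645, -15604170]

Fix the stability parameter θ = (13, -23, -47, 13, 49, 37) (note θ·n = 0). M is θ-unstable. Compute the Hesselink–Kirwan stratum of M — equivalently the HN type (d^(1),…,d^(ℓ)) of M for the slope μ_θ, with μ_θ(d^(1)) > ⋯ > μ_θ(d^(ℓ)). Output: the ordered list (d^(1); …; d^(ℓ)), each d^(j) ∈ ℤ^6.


Interval decomposition of M: I[1,1], I[2,6], I[3,3]^2, I[3,5], I[6,6].
HN type (ℓ=6): μ^(1)=49; μ^(2)=43; μ^(3)=37; μ^(4)=13; μ^(5)=-35; μ^(6)=-47

((0, 0, 0, 0, 1, 0); (0, 0, 0, 0, 1, 1); (0, 0, 0, 0, 0, 1); (1, 0, 0, 2, 0, 0); (0, 1, 1, 0, 0, 0); (0, 0, 3, 0, 0, 0))


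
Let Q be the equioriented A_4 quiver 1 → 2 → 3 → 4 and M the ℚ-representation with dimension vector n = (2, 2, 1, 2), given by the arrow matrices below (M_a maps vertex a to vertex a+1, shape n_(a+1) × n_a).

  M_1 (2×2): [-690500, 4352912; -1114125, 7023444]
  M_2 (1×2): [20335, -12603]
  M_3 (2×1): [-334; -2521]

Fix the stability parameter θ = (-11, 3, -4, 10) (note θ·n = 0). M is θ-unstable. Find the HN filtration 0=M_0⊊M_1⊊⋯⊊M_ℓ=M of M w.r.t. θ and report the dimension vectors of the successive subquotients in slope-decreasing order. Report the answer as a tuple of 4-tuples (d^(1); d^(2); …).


Interval decomposition of M: I[1,1], I[1,4], I[2,2], I[4,4].
HN type (ℓ=4): μ^(1)=10; μ^(2)=3; μ^(3)=-1/2; μ^(4)=-11

((0, 0, 0, 2); (0, 1, 0, 0); (0, 1, 1, 0); (2, 0, 0, 0))


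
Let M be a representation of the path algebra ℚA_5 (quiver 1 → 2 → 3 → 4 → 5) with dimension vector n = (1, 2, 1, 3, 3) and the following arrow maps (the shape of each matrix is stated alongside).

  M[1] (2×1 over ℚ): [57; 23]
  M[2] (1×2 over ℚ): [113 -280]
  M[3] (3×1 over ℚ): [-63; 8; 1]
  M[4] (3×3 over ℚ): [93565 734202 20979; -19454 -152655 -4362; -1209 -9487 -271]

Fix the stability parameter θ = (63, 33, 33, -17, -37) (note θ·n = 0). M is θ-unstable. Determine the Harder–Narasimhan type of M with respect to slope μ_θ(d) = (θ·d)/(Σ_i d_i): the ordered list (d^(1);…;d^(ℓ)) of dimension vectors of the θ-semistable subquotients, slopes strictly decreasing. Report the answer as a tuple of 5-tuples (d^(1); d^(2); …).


Barcode: M ≅ I[1,4], I[2,2], I[4,5]^2, I[5,5]. HN layers by μ_θ (4 steps, strictly decreasing):
  μ^(1)=33; μ^(2)=28; μ^(3)=-27; μ^(4)=-37

((0, 1, 0, 0, 0); (1, 1, 1, 1, 0); (0, 0, 0, 2, 2); (0, 0, 0, 0, 1))


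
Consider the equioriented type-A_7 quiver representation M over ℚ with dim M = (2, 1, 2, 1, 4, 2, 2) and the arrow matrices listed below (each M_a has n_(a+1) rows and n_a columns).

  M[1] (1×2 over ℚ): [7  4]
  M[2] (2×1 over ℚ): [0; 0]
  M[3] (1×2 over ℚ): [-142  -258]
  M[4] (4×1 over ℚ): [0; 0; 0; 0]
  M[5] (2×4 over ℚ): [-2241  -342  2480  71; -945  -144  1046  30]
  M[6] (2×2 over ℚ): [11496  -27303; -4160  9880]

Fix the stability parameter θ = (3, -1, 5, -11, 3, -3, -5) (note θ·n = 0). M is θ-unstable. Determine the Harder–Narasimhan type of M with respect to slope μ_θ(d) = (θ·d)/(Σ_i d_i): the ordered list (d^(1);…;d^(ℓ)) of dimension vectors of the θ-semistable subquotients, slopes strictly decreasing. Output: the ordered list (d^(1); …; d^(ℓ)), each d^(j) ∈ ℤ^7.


Via rank(M_{q-1}∘⋯∘M_p): M ≅ I[1,1], I[1,2], I[3,3], I[3,4], I[5,5]^2, I[5,6], I[5,7], I[7,7].
μ_θ-semistable layers: μ^(1)=5; μ^(2)=3; μ^(3)=1; μ^(4)=0; μ^(5)=-5/3; μ^(6)=-3; μ^(7)=-5

((0, 0, 1, 0, 0, 0, 0); (1, 0, 0, 0, 2, 0, 0); (1, 1, 0, 0, 0, 0, 0); (0, 0, 0, 0, 1, 1, 0); (0, 0, 0, 0, 1, 1, 1); (0, 0, 1, 1, 0, 0, 0); (0, 0, 0, 0, 0, 0, 1))


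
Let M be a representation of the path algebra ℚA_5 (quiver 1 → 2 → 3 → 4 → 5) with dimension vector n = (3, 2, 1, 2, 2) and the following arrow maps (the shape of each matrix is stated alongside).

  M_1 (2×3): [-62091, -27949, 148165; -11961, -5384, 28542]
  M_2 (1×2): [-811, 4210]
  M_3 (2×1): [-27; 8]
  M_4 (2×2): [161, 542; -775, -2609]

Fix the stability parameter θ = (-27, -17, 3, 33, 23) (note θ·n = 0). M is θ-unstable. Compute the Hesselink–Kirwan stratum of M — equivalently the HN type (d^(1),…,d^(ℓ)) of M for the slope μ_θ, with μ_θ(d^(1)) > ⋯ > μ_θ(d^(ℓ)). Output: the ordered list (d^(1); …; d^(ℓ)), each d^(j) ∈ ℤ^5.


Barcode: M ≅ I[1,1], I[1,2], I[1,5], I[4,5]. HN layers by μ_θ (4 steps, strictly decreasing):
  μ^(1)=28; μ^(2)=3; μ^(3)=-17; μ^(4)=-27

((0, 0, 0, 2, 2); (0, 0, 1, 0, 0); (0, 2, 0, 0, 0); (3, 0, 0, 0, 0))


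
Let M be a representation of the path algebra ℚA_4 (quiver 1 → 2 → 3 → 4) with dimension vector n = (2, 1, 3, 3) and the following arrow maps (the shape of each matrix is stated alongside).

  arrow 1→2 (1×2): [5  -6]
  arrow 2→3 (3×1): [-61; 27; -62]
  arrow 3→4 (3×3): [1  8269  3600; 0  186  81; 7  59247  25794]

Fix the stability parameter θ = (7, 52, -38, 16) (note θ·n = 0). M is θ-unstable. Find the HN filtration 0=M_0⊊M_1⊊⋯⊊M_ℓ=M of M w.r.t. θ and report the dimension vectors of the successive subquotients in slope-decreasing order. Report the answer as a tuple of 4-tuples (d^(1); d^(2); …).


Via rank(M_{q-1}∘⋯∘M_p): M ≅ I[1,1], I[1,4], I[3,3], I[3,4], I[4,4].
μ_θ-semistable layers: μ^(1)=16; μ^(2)=7; μ^(3)=-38

((0, 0, 0, 3); (2, 1, 1, 0); (0, 0, 2, 0))


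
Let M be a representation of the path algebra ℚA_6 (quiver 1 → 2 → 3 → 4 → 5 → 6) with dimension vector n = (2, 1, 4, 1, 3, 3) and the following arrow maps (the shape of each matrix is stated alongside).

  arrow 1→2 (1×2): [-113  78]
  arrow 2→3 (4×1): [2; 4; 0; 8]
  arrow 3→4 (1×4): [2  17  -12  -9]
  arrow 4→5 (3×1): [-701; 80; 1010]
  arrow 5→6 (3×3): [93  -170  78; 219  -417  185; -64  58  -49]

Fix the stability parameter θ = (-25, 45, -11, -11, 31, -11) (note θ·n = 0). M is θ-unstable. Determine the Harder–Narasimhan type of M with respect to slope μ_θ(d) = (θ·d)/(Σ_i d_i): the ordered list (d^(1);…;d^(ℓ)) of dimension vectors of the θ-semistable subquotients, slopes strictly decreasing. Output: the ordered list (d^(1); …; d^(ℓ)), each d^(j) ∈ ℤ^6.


Barcode: M ≅ I[1,1], I[1,3], I[3,3]^2, I[3,6], I[5,6]^2. HN layers by μ_θ (4 steps, strictly decreasing):
  μ^(1)=17; μ^(2)=10; μ^(3)=-11; μ^(4)=-25

((0, 1, 1, 0, 0, 0); (0, 0, 0, 0, 3, 3); (0, 0, 3, 1, 0, 0); (2, 0, 0, 0, 0, 0))


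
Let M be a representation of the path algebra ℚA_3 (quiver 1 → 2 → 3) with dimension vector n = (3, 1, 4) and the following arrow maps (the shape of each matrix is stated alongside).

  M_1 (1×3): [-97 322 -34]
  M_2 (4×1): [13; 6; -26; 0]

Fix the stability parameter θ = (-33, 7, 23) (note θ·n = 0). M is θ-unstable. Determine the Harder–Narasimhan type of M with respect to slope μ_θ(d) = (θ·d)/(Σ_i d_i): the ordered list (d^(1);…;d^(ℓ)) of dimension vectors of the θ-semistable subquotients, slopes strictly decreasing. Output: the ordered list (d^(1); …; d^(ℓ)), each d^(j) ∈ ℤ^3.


Via rank(M_{q-1}∘⋯∘M_p): M ≅ I[1,1]^2, I[1,3], I[3,3]^3.
μ_θ-semistable layers: μ^(1)=23; μ^(2)=7; μ^(3)=-33

((0, 0, 4); (0, 1, 0); (3, 0, 0))


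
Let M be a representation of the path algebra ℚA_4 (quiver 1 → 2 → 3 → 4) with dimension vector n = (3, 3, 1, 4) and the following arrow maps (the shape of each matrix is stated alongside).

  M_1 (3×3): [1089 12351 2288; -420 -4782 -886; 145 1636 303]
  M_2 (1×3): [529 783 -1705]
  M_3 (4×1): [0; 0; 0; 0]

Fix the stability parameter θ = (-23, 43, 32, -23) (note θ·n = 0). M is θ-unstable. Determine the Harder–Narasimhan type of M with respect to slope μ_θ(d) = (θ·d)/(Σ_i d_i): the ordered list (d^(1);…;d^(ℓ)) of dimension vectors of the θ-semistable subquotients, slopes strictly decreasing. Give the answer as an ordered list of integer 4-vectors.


Barcode: M ≅ I[1,1], I[1,2], I[1,3], I[2,2], I[4,4]^4. HN layers by μ_θ (3 steps, strictly decreasing):
  μ^(1)=43; μ^(2)=75/2; μ^(3)=-23

((0, 2, 0, 0); (0, 1, 1, 0); (3, 0, 0, 4))


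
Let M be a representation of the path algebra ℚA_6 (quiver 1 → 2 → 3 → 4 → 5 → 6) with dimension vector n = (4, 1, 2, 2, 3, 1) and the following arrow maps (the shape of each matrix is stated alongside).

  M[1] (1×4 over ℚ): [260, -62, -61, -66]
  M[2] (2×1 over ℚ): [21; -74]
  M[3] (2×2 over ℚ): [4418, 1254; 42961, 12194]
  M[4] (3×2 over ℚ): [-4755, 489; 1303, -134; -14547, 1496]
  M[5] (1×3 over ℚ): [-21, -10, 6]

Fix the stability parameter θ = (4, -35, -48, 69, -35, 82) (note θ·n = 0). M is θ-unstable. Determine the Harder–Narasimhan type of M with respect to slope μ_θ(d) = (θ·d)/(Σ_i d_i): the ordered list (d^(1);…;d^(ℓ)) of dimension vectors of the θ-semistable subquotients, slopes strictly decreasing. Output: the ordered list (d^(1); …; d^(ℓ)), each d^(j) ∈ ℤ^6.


Interval decomposition of M: I[1,1]^3, I[1,6], I[3,5], I[5,5].
HN type (ℓ=6): μ^(1)=82; μ^(2)=17; μ^(3)=4; μ^(4)=-79/3; μ^(5)=-35; μ^(6)=-48

((0, 0, 0, 0, 0, 1); (0, 0, 0, 2, 2, 0); (3, 0, 0, 0, 0, 0); (1, 1, 1, 0, 0, 0); (0, 0, 0, 0, 1, 0); (0, 0, 1, 0, 0, 0))


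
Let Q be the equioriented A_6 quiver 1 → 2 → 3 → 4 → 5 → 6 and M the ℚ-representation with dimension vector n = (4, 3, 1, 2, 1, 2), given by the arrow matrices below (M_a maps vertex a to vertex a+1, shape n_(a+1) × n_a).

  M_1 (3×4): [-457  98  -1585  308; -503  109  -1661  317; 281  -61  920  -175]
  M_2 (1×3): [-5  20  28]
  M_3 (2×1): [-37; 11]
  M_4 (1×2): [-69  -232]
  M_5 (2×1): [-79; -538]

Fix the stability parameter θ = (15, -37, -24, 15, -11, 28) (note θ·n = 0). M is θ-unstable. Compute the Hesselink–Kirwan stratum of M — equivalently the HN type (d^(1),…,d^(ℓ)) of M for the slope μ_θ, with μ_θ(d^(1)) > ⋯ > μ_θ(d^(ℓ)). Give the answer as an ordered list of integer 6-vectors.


Via rank(M_{q-1}∘⋯∘M_p): M ≅ I[1,1], I[1,2]^2, I[1,6], I[4,4], I[6,6].
μ_θ-semistable layers: μ^(1)=28; μ^(2)=15; μ^(3)=2; μ^(4)=-11; μ^(5)=-46/3

((0, 0, 0, 0, 0, 2); (1, 0, 0, 1, 0, 0); (0, 0, 0, 1, 1, 0); (2, 2, 0, 0, 0, 0); (1, 1, 1, 0, 0, 0))


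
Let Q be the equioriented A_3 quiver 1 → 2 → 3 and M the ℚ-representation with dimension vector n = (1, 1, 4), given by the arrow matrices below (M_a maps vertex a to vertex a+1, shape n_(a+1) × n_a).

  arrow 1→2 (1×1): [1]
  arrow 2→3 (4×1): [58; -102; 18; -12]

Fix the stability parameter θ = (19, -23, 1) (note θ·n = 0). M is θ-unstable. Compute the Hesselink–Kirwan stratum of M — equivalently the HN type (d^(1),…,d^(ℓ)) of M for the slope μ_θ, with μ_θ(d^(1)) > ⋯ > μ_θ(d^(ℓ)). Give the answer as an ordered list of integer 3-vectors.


Barcode: M ≅ I[1,3], I[3,3]^3. HN layers by μ_θ (2 steps, strictly decreasing):
  μ^(1)=1; μ^(2)=-2

((0, 0, 4); (1, 1, 0))


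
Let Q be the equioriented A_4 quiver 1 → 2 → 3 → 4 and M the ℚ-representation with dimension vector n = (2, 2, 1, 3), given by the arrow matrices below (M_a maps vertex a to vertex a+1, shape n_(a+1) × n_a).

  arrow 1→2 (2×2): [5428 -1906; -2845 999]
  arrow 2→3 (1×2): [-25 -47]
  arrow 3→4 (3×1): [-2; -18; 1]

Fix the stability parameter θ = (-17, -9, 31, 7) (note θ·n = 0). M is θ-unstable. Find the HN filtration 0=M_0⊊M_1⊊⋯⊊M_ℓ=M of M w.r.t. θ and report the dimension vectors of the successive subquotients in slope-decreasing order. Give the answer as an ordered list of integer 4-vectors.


Via rank(M_{q-1}∘⋯∘M_p): M ≅ I[1,2], I[1,4], I[4,4]^2.
μ_θ-semistable layers: μ^(1)=19; μ^(2)=7; μ^(3)=-9; μ^(4)=-17

((0, 0, 1, 1); (0, 0, 0, 2); (0, 2, 0, 0); (2, 0, 0, 0))


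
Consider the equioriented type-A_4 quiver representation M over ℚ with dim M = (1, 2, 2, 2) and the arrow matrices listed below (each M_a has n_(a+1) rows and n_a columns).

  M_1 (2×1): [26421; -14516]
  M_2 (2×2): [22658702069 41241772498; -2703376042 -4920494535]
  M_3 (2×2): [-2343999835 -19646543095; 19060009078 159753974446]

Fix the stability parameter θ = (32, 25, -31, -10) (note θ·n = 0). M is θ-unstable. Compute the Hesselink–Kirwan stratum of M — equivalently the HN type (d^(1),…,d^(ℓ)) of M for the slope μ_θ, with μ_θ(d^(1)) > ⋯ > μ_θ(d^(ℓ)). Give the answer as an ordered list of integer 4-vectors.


Interval decomposition of M: I[1,4], I[2,3], I[4,4].
HN type (ℓ=3): μ^(1)=4; μ^(2)=-3; μ^(3)=-10

((1, 1, 1, 1); (0, 1, 1, 0); (0, 0, 0, 1))


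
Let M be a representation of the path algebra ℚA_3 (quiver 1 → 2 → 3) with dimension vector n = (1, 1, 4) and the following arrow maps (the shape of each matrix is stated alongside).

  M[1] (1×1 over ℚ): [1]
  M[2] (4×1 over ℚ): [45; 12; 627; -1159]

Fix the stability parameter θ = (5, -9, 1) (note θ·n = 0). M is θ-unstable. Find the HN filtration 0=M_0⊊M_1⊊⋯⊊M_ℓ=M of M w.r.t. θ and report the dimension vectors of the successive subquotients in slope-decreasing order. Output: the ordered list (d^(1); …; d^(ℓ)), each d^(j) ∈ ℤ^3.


Interval decomposition of M: I[1,3], I[3,3]^3.
HN type (ℓ=2): μ^(1)=1; μ^(2)=-2

((0, 0, 4); (1, 1, 0))


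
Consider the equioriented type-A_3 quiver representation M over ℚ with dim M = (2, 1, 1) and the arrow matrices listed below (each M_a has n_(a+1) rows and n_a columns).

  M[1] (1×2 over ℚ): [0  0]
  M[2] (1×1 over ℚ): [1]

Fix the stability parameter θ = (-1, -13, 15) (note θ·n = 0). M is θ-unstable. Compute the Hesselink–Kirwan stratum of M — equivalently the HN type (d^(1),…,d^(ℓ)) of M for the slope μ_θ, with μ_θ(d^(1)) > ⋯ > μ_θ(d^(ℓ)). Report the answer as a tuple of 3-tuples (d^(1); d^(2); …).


Via rank(M_{q-1}∘⋯∘M_p): M ≅ I[1,1]^2, I[2,3].
μ_θ-semistable layers: μ^(1)=15; μ^(2)=-1; μ^(3)=-13

((0, 0, 1); (2, 0, 0); (0, 1, 0))


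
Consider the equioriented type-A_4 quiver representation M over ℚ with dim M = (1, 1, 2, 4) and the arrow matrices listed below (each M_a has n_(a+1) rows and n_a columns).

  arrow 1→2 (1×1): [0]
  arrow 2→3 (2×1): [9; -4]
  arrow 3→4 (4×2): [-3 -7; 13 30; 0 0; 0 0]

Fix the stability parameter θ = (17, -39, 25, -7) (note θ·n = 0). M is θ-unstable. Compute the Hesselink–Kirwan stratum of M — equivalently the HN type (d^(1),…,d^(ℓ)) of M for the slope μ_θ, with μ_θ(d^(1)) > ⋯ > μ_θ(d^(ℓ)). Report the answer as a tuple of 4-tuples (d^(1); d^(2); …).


Barcode: M ≅ I[1,1], I[2,4], I[3,4], I[4,4]^2. HN layers by μ_θ (4 steps, strictly decreasing):
  μ^(1)=17; μ^(2)=9; μ^(3)=-7; μ^(4)=-39

((1, 0, 0, 0); (0, 0, 2, 2); (0, 0, 0, 2); (0, 1, 0, 0))


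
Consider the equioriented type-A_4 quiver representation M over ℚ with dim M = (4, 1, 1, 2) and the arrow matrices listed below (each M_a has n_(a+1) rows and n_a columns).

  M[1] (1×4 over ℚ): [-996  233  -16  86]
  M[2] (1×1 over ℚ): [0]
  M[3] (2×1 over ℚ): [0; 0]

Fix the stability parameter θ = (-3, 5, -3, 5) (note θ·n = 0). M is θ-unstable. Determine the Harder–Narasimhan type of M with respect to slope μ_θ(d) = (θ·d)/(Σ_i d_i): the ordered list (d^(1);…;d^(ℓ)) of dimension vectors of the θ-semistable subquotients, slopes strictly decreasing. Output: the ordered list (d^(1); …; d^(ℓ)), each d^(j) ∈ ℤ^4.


Via rank(M_{q-1}∘⋯∘M_p): M ≅ I[1,1]^3, I[1,2], I[3,3], I[4,4]^2.
μ_θ-semistable layers: μ^(1)=5; μ^(2)=-3

((0, 1, 0, 2); (4, 0, 1, 0))


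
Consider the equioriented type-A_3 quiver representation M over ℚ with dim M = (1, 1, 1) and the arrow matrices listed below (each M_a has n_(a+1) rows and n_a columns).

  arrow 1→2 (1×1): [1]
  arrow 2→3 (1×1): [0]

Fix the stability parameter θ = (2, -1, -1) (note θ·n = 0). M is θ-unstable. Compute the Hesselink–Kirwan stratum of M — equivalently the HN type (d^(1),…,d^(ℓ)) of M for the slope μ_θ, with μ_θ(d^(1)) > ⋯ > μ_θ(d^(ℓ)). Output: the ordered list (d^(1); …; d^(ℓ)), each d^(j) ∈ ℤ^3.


Barcode: M ≅ I[1,2], I[3,3]. HN layers by μ_θ (2 steps, strictly decreasing):
  μ^(1)=1/2; μ^(2)=-1

((1, 1, 0); (0, 0, 1))


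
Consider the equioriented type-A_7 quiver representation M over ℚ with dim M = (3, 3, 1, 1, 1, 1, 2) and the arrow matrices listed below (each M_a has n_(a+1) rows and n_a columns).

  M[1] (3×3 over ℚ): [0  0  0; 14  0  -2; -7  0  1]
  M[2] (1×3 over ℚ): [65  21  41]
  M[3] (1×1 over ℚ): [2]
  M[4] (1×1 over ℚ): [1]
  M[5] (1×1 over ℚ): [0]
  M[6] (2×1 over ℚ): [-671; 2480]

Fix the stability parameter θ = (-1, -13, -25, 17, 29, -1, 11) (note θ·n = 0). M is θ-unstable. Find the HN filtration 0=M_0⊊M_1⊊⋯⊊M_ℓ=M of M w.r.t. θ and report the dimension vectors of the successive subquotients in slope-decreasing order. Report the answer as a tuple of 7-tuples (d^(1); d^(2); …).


Interval decomposition of M: I[1,1]^2, I[1,5], I[2,2]^2, I[6,7], I[7,7].
HN type (ℓ=5): μ^(1)=29; μ^(2)=17; μ^(3)=11; μ^(4)=-1; μ^(5)=-13

((0, 0, 0, 0, 1, 0, 0); (0, 0, 0, 1, 0, 0, 0); (0, 0, 0, 0, 0, 0, 2); (2, 0, 0, 0, 0, 1, 0); (1, 3, 1, 0, 0, 0, 0))


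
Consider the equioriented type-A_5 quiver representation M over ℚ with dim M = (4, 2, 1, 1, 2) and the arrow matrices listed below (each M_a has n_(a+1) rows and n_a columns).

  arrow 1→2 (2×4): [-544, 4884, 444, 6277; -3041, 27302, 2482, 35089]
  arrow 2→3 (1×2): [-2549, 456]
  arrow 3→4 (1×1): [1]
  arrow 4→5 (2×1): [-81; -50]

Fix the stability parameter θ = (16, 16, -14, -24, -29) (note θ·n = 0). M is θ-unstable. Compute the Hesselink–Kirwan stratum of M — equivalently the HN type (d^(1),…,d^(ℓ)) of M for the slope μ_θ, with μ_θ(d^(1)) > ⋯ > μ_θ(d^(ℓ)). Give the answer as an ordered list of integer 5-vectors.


Interval decomposition of M: I[1,1]^2, I[1,2], I[1,5], I[5,5].
HN type (ℓ=3): μ^(1)=16; μ^(2)=-7; μ^(3)=-29

((3, 1, 0, 0, 0); (1, 1, 1, 1, 1); (0, 0, 0, 0, 1))


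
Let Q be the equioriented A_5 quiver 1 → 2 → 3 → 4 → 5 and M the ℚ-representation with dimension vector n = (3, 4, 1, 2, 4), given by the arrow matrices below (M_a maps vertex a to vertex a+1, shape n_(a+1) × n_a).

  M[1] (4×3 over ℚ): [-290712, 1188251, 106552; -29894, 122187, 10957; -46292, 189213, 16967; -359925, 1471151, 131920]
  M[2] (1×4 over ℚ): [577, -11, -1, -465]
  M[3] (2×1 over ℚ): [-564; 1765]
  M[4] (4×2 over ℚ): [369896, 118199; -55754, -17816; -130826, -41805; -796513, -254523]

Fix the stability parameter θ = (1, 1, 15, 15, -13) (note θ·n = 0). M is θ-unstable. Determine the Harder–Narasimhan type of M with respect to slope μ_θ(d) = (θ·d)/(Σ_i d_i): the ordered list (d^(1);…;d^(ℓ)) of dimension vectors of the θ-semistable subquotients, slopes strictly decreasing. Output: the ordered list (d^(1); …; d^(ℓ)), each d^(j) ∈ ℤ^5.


Via rank(M_{q-1}∘⋯∘M_p): M ≅ I[1,2]^2, I[1,5], I[2,2], I[4,5], I[5,5]^2.
μ_θ-semistable layers: μ^(1)=17/3; μ^(2)=1; μ^(3)=-13

((0, 0, 1, 1, 1); (3, 4, 0, 1, 1); (0, 0, 0, 0, 2))


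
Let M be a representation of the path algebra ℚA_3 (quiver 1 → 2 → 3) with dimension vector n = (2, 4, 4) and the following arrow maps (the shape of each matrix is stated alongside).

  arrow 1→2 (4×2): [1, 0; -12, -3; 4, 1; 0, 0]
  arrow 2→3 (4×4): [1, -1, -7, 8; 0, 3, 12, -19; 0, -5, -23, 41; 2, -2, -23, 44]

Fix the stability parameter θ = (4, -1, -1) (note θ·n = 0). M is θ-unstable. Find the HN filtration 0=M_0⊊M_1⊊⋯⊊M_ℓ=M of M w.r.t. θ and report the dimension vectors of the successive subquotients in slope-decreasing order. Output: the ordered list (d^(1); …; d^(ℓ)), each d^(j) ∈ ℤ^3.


Barcode: M ≅ I[1,3]^2, I[2,2], I[2,3], I[3,3]. HN layers by μ_θ (2 steps, strictly decreasing):
  μ^(1)=2/3; μ^(2)=-1

((2, 2, 2); (0, 2, 2))


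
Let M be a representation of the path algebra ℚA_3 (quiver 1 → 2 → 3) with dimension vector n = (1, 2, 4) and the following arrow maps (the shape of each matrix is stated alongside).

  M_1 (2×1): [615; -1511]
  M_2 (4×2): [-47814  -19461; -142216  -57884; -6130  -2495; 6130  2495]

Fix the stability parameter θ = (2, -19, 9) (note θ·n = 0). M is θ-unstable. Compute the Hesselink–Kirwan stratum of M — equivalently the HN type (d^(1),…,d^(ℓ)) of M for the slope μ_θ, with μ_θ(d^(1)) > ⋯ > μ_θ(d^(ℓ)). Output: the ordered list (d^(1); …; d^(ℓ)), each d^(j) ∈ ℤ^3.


Via rank(M_{q-1}∘⋯∘M_p): M ≅ I[1,3], I[2,2], I[3,3]^3.
μ_θ-semistable layers: μ^(1)=9; μ^(2)=-17/2; μ^(3)=-19

((0, 0, 4); (1, 1, 0); (0, 1, 0))


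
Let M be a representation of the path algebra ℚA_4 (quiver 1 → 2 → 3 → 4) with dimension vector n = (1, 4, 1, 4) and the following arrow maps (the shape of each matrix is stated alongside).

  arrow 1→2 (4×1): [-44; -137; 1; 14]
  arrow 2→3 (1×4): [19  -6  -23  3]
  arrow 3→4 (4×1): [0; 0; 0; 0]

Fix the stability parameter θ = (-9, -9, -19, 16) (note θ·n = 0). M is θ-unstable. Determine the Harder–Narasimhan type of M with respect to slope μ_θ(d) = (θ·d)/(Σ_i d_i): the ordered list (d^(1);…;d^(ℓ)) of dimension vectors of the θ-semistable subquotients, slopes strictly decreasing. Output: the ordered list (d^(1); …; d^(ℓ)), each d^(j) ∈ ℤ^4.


Interval decomposition of M: I[1,3], I[2,2]^3, I[4,4]^4.
HN type (ℓ=3): μ^(1)=16; μ^(2)=-9; μ^(3)=-37/3

((0, 0, 0, 4); (0, 3, 0, 0); (1, 1, 1, 0))


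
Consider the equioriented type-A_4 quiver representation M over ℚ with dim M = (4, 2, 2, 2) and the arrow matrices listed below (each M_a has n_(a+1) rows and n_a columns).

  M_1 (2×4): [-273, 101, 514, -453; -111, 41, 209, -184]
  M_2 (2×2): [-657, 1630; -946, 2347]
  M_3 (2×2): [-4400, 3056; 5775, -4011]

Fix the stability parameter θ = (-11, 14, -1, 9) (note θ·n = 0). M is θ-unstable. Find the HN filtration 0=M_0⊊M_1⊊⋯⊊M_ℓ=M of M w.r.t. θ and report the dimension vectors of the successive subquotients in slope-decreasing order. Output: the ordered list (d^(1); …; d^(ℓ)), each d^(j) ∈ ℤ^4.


Via rank(M_{q-1}∘⋯∘M_p): M ≅ I[1,1]^2, I[1,3], I[1,4], I[4,4].
μ_θ-semistable layers: μ^(1)=9; μ^(2)=13/2; μ^(3)=-11

((0, 0, 0, 2); (0, 2, 2, 0); (4, 0, 0, 0))


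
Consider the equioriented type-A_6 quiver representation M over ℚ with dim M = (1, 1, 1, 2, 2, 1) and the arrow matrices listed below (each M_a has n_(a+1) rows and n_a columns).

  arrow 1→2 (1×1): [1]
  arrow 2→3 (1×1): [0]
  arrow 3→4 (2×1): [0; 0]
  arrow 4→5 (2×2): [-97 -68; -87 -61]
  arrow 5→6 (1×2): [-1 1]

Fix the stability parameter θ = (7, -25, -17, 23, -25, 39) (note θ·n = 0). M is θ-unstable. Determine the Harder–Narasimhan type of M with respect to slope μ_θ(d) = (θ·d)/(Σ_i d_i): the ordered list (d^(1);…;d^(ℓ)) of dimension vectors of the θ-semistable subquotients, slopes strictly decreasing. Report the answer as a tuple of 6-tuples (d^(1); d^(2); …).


Via rank(M_{q-1}∘⋯∘M_p): M ≅ I[1,2], I[3,3], I[4,5], I[4,6].
μ_θ-semistable layers: μ^(1)=39; μ^(2)=-1; μ^(3)=-9; μ^(4)=-17

((0, 0, 0, 0, 0, 1); (0, 0, 0, 2, 2, 0); (1, 1, 0, 0, 0, 0); (0, 0, 1, 0, 0, 0))


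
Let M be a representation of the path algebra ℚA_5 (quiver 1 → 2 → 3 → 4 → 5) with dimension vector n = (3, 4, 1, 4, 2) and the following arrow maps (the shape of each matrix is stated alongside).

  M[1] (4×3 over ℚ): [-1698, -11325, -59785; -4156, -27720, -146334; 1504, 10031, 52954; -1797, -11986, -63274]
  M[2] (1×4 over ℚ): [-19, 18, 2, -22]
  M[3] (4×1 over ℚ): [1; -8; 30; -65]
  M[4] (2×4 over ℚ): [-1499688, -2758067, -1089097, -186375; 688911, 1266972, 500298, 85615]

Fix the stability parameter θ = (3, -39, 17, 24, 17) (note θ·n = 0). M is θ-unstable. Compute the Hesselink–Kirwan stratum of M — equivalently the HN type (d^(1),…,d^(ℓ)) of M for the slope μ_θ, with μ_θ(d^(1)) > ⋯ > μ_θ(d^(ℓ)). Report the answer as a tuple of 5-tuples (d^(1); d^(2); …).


Via rank(M_{q-1}∘⋯∘M_p): M ≅ I[1,2]^2, I[1,5], I[2,2], I[4,4]^2, I[4,5].
μ_θ-semistable layers: μ^(1)=24; μ^(2)=41/2; μ^(3)=17; μ^(4)=-18; μ^(5)=-39

((0, 0, 0, 2, 0); (0, 0, 0, 2, 2); (0, 0, 1, 0, 0); (3, 3, 0, 0, 0); (0, 1, 0, 0, 0))


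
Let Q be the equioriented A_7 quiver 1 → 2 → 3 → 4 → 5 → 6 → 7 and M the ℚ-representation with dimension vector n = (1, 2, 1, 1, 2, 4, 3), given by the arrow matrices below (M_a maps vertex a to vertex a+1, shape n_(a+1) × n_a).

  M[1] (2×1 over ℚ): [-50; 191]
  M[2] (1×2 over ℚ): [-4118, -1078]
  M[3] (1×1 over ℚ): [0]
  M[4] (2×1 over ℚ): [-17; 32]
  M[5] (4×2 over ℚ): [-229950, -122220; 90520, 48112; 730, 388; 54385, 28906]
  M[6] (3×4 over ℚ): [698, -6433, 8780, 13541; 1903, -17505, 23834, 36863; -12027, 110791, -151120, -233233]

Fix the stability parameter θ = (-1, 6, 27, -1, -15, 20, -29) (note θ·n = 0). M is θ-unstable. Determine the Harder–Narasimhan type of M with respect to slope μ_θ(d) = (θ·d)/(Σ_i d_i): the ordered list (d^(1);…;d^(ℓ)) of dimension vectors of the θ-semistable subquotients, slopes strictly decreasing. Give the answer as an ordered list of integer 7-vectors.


Via rank(M_{q-1}∘⋯∘M_p): M ≅ I[1,3], I[2,2], I[4,7], I[5,5], I[6,6], I[6,7]^2.
μ_θ-semistable layers: μ^(1)=27; μ^(2)=20; μ^(3)=6; μ^(4)=-1; μ^(5)=-9/2; μ^(6)=-8; μ^(7)=-15

((0, 0, 1, 0, 0, 0, 0); (0, 0, 0, 0, 0, 1, 0); (0, 2, 0, 0, 0, 0, 0); (1, 0, 0, 0, 0, 0, 0); (0, 0, 0, 0, 0, 3, 3); (0, 0, 0, 1, 1, 0, 0); (0, 0, 0, 0, 1, 0, 0))


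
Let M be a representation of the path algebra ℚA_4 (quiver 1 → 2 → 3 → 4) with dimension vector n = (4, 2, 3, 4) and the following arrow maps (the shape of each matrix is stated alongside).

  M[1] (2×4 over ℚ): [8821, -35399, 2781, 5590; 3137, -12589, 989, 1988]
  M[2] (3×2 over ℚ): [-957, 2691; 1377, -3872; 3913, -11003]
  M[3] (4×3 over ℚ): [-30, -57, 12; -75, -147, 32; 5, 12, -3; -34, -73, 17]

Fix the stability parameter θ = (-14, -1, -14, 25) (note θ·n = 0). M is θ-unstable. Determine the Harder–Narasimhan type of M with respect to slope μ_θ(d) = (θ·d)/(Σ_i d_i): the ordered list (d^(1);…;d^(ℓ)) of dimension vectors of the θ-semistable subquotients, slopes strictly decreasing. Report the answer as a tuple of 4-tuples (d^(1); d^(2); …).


Interval decomposition of M: I[1,1]^2, I[1,4]^2, I[3,4], I[4,4].
HN type (ℓ=3): μ^(1)=25; μ^(2)=-15/2; μ^(3)=-14

((0, 0, 0, 4); (0, 2, 2, 0); (4, 0, 1, 0))
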